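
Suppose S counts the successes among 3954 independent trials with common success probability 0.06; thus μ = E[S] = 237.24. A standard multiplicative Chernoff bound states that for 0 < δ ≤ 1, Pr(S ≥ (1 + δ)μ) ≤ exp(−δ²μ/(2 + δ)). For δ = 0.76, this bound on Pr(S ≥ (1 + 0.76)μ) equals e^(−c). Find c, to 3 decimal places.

49.648

c = δ²μ/(2 + δ) = 0.76²·237.24/(2 + 0.76) = 49.6485.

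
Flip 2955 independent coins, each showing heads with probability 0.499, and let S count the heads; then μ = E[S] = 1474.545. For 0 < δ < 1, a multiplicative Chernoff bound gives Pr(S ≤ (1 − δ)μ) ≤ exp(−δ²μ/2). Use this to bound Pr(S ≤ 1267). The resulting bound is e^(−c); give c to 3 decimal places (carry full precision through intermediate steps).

14.606

Write 1267 = (1 − δ)μ, so δ = 1 − 1267/1474.545 = 0.1407519…
Then the exponent is δ²μ/2 = (μ − 1267)²/(2μ) = 14.606176.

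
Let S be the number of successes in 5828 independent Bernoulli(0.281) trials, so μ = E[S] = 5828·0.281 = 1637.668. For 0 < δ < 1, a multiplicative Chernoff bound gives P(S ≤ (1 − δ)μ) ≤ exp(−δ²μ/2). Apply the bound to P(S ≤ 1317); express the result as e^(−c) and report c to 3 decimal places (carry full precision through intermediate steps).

31.395

Write 1317 = (1 − δ)μ, so δ = 1 − 1317/1637.668 = 0.1958077…
Then the exponent is δ²μ/2 = (μ − 1317)²/(2μ) = 31.394631.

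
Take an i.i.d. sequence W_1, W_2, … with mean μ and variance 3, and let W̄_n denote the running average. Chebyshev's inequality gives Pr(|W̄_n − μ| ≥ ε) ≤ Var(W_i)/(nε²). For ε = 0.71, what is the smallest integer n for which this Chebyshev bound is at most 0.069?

87

Require 3/(n·0.71²) ≤ 0.069, i.e. n ≥ 3/(0.069·0.71²) = 86.249.
The smallest integer n is 87.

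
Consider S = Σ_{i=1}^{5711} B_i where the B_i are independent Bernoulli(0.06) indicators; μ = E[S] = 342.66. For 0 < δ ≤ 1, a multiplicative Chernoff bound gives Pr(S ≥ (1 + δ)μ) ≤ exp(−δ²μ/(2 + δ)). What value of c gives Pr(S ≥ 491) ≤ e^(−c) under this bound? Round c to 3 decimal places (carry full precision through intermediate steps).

26.395

Write 491 = (1 + δ)μ, so δ = 491/342.66 − 1 = 0.4329073…
Then the exponent is δ²μ/(2 + δ) = (491 − μ)² / (μ·(2 + δ)) = 26.395360.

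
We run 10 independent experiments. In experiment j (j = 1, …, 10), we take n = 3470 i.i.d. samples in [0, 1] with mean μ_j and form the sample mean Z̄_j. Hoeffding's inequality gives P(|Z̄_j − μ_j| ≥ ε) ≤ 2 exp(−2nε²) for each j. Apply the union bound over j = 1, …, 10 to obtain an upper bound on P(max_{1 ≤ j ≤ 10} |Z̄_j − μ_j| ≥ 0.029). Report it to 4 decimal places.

0.0584

Per-experiment Hoeffding bound: 2·exp(−2·3470·0.029²) = 2·exp(−5.83654) = 0.0058378.
Union bound over 10 events: 10·0.0058378 = 0.05838.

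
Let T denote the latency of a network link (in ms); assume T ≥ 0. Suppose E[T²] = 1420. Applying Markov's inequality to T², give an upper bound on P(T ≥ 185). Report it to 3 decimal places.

0.041

Since T ≥ 0, the event {T ≥ 185} is the same as {T² ≥ 34225}.
Markov's inequality applied to T² gives P(T² ≥ 34225) ≤ E[T²]/34225 = 1420/34225 = 0.0415.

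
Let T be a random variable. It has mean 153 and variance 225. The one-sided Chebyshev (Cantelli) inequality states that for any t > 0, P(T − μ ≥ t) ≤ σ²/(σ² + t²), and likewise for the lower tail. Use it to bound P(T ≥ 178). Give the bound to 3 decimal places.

Here σ² = 225 and t = 25, so σ² + t² = 850.
Cantelli's bound: 225/850 = 0.2647.

0.265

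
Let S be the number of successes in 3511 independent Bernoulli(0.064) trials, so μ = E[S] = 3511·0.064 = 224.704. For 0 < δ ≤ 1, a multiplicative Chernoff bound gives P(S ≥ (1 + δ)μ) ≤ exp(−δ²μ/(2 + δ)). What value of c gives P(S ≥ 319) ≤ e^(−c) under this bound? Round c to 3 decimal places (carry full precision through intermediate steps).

Write 319 = (1 + δ)μ, so δ = 319/224.704 − 1 = 0.4196454…
Then the exponent is δ²μ/(2 + δ) = (319 − μ)² / (μ·(2 + δ)) = 16.354001.

16.354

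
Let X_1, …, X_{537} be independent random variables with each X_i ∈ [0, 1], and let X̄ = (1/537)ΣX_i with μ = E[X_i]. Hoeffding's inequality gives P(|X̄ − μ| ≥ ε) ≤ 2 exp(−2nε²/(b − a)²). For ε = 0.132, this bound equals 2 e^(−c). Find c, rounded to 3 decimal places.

c = 2nε²/(b − a)² = 2·537·0.132² / 1² = 18.7134.

18.713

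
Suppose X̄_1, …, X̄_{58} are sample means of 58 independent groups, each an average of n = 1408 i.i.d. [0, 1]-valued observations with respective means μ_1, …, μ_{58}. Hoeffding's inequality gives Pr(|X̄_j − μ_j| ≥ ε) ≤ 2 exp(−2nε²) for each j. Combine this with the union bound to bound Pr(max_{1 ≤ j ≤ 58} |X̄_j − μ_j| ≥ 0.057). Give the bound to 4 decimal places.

0.0123

Per-experiment Hoeffding bound: 2·exp(−2·1408·0.057²) = 2·exp(−9.14918) = 0.00021261.
Union bound over 58 events: 58·0.00021261 = 0.01233.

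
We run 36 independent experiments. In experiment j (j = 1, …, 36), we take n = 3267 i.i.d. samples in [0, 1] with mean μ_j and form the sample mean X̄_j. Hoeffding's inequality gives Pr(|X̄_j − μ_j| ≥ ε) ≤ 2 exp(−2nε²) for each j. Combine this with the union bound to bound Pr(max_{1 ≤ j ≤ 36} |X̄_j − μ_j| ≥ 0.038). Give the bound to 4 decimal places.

Per-experiment Hoeffding bound: 2·exp(−2·3267·0.038²) = 2·exp(−9.43510) = 0.00015974.
Union bound over 36 events: 36·0.00015974 = 0.00575.

0.0058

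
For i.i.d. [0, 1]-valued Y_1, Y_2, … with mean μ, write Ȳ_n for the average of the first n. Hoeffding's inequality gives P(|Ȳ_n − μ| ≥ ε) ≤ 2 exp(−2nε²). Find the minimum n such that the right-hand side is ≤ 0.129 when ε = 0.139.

71

Require 2·exp(−2nε²) ≤ 0.129, i.e. 2nε² ≥ ln(2/0.129) = 2.741090.
So n ≥ 2.741090 / (2·0.139²) = 70.936.
The smallest integer n is 71.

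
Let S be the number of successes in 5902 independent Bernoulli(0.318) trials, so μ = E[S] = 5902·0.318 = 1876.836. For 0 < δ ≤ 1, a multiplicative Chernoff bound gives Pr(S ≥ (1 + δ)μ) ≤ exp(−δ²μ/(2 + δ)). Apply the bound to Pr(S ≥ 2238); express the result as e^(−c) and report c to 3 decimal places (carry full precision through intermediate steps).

Write 2238 = (1 + δ)μ, so δ = 2238/1876.836 − 1 = 0.1924324…
Then the exponent is δ²μ/(2 + δ) = (2238 − μ)² / (μ·(2 + δ)) = 31.699789.

31.700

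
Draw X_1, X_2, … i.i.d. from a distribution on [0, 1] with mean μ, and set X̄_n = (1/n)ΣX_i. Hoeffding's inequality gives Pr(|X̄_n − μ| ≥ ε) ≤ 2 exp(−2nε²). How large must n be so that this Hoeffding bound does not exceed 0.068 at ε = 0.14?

Require 2·exp(−2nε²) ≤ 0.068, i.e. 2nε² ≥ ln(2/0.068) = 3.381395.
So n ≥ 3.381395 / (2·0.14²) = 86.260.
The smallest integer n is 87.

87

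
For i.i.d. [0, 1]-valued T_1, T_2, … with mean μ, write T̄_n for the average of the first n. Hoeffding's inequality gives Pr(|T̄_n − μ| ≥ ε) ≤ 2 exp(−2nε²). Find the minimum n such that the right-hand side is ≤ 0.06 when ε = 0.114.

Require 2·exp(−2nε²) ≤ 0.06, i.e. 2nε² ≥ ln(2/0.06) = 3.506558.
So n ≥ 3.506558 / (2·0.114²) = 134.909.
The smallest integer n is 135.

135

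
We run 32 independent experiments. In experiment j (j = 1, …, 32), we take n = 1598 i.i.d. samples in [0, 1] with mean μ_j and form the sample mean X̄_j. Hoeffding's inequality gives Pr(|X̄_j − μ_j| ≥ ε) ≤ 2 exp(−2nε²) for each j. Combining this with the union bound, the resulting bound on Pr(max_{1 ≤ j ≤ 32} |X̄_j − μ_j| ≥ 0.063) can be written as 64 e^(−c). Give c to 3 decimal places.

Union bound over the 32 events: Pr(max_{1 ≤ j ≤ 32} |X̄_j − μ_j| ≥ 0.063) ≤ 32·2·exp(−2nε²) = 64 exp(−2·1598·0.063²).
So c = 2·1598·0.063² = 12.6849.

12.685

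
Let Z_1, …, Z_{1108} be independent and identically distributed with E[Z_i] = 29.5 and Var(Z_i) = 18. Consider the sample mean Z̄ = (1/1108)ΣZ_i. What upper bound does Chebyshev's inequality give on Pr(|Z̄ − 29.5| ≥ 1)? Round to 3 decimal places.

0.016

Var(Z̄) = Var(Z_i)/n = 18/1108 = 0.016245.
Chebyshev: Pr(|Z̄ − 29.5| ≥ 1) ≤ Var(Z̄)/(1)² = 18/(1108·1²) = 0.0162.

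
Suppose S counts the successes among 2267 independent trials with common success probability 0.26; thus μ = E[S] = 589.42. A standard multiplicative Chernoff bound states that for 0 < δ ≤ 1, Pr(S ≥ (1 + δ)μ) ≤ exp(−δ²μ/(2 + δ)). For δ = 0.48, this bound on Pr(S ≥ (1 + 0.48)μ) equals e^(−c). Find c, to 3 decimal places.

54.759

c = δ²μ/(2 + δ) = 0.48²·589.42/(2 + 0.48) = 54.7590.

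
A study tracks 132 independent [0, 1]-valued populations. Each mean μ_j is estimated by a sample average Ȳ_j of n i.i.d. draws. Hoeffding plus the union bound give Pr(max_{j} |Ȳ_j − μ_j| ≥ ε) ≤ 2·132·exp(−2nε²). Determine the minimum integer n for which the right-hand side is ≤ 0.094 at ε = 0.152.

172

Need 2·132·exp(−2nε²) ≤ 0.094, i.e. exp(−2nε²) ≤ 0.094/264.
So 2nε² ≥ ln(264/0.094) = 7.940410.
Hence n ≥ 7.940410/(2·0.152²) = 171.841.
The smallest integer n is 172.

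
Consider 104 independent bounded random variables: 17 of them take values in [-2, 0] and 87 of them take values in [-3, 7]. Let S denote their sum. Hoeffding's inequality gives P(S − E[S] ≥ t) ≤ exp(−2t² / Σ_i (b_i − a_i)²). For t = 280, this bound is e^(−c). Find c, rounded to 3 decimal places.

Σ(b_i − a_i)² = 17·2² + 87·10² = 8768.
c = 2t² / 8768 = 2·280² / 8768 = 17.8832.

17.883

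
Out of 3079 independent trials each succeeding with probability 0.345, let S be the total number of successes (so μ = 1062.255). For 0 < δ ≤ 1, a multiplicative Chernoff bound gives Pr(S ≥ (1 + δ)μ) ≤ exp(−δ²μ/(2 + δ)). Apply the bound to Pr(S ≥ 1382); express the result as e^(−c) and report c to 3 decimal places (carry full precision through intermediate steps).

Write 1382 = (1 + δ)μ, so δ = 1382/1062.255 − 1 = 0.3010059…
Then the exponent is δ²μ/(2 + δ) = (1382 − μ)² / (μ·(2 + δ)) = 41.827414.

41.827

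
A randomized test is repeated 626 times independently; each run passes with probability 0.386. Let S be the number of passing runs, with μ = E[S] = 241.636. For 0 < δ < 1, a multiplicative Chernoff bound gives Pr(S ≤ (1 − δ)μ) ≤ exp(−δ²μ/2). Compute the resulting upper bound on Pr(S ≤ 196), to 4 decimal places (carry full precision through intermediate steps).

0.0134

Write 196 = (1 − δ)μ, so δ = 1 − 196/241.636 = 0.1888626…
Then the exponent is δ²μ/2 = (μ − 196)²/(2μ) = 4.309467.
Bound = exp(−4.309467) = 0.01344.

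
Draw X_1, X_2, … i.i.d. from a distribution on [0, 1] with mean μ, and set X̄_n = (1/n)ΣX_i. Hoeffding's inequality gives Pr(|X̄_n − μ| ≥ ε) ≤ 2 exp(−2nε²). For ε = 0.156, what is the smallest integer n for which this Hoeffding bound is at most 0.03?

Require 2·exp(−2nε²) ≤ 0.03, i.e. 2nε² ≥ ln(2/0.03) = 4.199705.
So n ≥ 4.199705 / (2·0.156²) = 86.286.
The smallest integer n is 87.

87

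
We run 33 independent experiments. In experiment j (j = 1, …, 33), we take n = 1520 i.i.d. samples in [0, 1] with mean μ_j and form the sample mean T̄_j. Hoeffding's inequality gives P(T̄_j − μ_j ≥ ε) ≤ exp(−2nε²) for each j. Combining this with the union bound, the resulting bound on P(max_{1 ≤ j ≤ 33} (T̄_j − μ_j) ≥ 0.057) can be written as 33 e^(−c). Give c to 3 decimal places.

9.877

Union bound over the 33 events: P(max_{1 ≤ j ≤ 33} (T̄_j − μ_j) ≥ 0.057) ≤ 33·exp(−2nε²) = 33 exp(−2·1520·0.057²).
So c = 2·1520·0.057² = 9.8770.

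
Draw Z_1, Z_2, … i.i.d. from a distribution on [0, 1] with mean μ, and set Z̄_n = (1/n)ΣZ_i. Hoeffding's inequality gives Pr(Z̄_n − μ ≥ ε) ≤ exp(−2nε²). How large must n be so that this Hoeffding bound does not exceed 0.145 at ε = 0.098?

Require exp(−2nε²) ≤ 0.145, i.e. 2nε² ≥ ln(1/0.145) = 1.931022.
So n ≥ 1.931022 / (2·0.098²) = 100.532.
The smallest integer n is 101.

101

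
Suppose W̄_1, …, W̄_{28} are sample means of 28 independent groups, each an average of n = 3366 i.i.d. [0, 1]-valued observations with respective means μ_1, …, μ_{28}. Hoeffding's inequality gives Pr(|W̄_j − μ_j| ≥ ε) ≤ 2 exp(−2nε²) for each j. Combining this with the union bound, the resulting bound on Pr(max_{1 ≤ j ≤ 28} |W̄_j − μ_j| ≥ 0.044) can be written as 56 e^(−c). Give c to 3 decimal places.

13.033

Union bound over the 28 events: Pr(max_{1 ≤ j ≤ 28} |W̄_j − μ_j| ≥ 0.044) ≤ 28·2·exp(−2nε²) = 56 exp(−2·3366·0.044²).
So c = 2·3366·0.044² = 13.0332.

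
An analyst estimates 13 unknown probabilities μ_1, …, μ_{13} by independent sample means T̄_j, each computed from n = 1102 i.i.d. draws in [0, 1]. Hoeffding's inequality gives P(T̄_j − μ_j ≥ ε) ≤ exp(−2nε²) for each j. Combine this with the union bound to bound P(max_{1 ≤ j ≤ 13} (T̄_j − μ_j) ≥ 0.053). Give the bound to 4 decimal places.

0.0266

Per-experiment Hoeffding bound: exp(−2·1102·0.053²) = exp(−6.19104) = 0.0020477.
Union bound over 13 events: 13·0.0020477 = 0.02662.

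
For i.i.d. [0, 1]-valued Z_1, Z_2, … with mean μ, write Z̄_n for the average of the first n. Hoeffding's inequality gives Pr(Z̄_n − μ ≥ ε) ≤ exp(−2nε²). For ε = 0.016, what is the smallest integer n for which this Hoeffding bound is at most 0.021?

7546

Require exp(−2nε²) ≤ 0.021, i.e. 2nε² ≥ ln(1/0.021) = 3.863233.
So n ≥ 3.863233 / (2·0.016²) = 7545.377.
The smallest integer n is 7546.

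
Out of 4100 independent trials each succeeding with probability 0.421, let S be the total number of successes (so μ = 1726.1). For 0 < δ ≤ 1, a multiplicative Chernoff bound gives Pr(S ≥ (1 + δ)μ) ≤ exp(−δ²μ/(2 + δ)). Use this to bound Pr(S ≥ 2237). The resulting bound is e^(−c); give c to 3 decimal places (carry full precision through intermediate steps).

Write 2237 = (1 + δ)μ, so δ = 2237/1726.1 − 1 = 0.2959852…
Then the exponent is δ²μ/(2 + δ) = (2237 − μ)² / (μ·(2 + δ)) = 65.862282.

65.862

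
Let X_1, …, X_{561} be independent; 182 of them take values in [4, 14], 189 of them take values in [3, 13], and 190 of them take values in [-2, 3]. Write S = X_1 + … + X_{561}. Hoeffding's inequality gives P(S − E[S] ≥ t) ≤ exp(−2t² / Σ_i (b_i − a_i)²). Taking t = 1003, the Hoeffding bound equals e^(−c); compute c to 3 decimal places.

Σ(b_i − a_i)² = 182·10² + 189·10² + 190·5² = 41850.
c = 2t² / 41850 = 2·1003² / 41850 = 48.0769.

48.077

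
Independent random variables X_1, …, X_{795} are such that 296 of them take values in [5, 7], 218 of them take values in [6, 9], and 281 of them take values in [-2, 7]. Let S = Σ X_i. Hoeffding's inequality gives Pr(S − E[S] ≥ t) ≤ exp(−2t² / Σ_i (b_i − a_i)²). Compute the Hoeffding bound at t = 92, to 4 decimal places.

Σ(b_i − a_i)² = 296·2² + 218·3² + 281·9² = 25907.
Exponent = 2·92² / 25907 = 0.65341.
Bound = exp(−0.65341) = 0.52027.

0.5203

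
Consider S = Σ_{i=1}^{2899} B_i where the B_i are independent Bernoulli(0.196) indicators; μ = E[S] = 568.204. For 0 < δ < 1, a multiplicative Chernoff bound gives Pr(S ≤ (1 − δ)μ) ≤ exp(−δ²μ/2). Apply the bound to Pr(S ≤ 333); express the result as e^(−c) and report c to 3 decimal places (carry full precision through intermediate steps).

Write 333 = (1 − δ)μ, so δ = 1 − 333/568.204 = 0.4139429…
Then the exponent is δ²μ/2 = (μ − 333)²/(2μ) = 48.680511.

48.681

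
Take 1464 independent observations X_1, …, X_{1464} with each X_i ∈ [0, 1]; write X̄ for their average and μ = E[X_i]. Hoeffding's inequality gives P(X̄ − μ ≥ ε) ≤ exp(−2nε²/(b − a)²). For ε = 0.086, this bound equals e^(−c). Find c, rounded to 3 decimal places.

c = 2nε²/(b − a)² = 2·1464·0.086² / 1² = 21.6555.

21.655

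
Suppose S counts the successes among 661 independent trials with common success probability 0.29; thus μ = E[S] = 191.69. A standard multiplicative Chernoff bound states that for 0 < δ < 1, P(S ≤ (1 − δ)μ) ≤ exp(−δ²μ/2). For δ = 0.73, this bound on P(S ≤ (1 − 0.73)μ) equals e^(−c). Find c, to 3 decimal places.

51.076

c = δ²μ/2 = 0.73²·191.69/2 = 51.0758.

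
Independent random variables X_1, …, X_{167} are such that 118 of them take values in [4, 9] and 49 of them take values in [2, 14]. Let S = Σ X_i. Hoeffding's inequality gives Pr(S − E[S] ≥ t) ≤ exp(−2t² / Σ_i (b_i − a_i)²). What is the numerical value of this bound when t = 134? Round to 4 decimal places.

0.0276

Σ(b_i − a_i)² = 118·5² + 49·12² = 10006.
Exponent = 2·134² / 10006 = 3.58905.
Bound = exp(−3.58905) = 0.02762.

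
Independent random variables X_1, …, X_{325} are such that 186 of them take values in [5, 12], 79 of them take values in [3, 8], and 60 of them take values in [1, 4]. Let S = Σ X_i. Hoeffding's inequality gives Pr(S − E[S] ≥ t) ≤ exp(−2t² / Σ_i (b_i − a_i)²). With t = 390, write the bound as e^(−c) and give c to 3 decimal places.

Σ(b_i − a_i)² = 186·7² + 79·5² + 60·3² = 11629.
c = 2t² / 11629 = 2·390² / 11629 = 26.1587.

26.159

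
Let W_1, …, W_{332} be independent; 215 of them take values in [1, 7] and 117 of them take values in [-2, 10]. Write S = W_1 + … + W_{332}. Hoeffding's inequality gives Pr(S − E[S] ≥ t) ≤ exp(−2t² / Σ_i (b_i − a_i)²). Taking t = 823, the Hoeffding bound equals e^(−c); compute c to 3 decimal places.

55.094

Σ(b_i − a_i)² = 215·6² + 117·12² = 24588.
c = 2t² / 24588 = 2·823² / 24588 = 55.0943.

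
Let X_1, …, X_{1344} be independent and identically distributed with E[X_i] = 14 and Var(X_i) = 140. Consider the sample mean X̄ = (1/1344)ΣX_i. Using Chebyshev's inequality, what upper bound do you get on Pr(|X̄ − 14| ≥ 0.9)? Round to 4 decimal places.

0.1286

Var(X̄) = Var(X_i)/n = 140/1344 = 0.10417.
Chebyshev: Pr(|X̄ − 14| ≥ 0.9) ≤ Var(X̄)/(0.9)² = 140/(1344·0.9²) = 0.1286.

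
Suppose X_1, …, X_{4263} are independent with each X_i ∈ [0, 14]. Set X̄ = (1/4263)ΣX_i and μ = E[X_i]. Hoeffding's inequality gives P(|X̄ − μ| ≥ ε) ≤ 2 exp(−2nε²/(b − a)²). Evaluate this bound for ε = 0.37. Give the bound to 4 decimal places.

Exponent: 2nε²/(b − a)² = 2·4263·0.37² / 14² = 5.95515.
Bound = 2·exp(−5.95515) = 0.00518.

0.0052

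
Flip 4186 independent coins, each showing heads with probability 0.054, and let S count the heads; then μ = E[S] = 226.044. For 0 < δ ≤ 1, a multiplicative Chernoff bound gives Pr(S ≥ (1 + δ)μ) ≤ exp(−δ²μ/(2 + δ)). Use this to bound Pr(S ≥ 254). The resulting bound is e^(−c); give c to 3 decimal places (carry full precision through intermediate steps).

1.628

Write 254 = (1 + δ)μ, so δ = 254/226.044 − 1 = 0.123675…
Then the exponent is δ²μ/(2 + δ) = (254 − μ)² / (μ·(2 + δ)) = 1.628055.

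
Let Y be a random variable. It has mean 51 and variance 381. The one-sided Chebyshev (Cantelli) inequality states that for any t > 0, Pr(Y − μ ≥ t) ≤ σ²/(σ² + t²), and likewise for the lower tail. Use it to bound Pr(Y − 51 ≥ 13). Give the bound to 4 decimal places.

Here σ² = 381 and t = 13, so σ² + t² = 550.
Cantelli's bound: 381/550 = 0.6927.

0.6927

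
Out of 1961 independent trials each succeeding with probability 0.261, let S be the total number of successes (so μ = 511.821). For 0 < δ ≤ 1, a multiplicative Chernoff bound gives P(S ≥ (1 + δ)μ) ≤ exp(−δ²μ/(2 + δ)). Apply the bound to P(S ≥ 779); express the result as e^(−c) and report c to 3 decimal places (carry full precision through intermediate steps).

55.302

Write 779 = (1 + δ)μ, so δ = 779/511.821 − 1 = 0.5220165…
Then the exponent is δ²μ/(2 + δ) = (779 − μ)² / (μ·(2 + δ)) = 55.301717.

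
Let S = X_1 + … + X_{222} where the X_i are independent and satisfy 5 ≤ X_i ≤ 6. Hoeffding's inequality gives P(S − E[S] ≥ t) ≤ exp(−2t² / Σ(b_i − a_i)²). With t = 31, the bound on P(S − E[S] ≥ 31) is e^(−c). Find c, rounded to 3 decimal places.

Σ(b_i − a_i)² = 222·(1)² = 222.
c = 2t²/222 = 2·31²/222 = 8.6577.

8.658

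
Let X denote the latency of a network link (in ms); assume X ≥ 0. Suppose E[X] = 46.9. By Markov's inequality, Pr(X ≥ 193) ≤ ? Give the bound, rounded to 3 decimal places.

Markov's inequality: for a non-negative random variable, Pr(X ≥ a) ≤ E[X]/a.
Here E[X] = 46.9 and a = 193, so the bound is 46.9/193 = 0.2430.

0.243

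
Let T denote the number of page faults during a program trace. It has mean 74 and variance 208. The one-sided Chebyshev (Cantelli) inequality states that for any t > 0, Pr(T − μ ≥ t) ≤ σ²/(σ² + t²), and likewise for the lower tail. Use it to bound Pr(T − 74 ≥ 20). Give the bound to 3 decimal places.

0.342

Here σ² = 208 and t = 20, so σ² + t² = 608.
Cantelli's bound: 208/608 = 0.3421.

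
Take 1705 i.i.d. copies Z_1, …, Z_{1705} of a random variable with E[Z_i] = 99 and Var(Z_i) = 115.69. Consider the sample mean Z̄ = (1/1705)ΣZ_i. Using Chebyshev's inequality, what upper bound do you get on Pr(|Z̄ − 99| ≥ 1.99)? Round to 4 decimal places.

Var(Z̄) = Var(Z_i)/n = 115.69/1705 = 0.067853.
Chebyshev: Pr(|Z̄ − 99| ≥ 1.99) ≤ Var(Z̄)/(1.99)² = 115.69/(1705·1.99²) = 0.0171.

0.0171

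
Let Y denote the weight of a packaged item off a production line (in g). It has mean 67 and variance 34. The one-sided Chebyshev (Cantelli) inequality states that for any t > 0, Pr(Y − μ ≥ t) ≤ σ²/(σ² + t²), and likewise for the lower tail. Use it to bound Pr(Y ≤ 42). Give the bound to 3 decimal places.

Here σ² = 34 and t = 25, so σ² + t² = 659.
Cantelli's bound: 34/659 = 0.0516.

0.052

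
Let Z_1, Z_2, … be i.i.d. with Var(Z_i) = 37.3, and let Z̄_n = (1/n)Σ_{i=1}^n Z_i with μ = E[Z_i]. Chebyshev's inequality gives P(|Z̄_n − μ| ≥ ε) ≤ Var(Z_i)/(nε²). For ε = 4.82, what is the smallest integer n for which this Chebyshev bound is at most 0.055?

Require 37.3/(n·4.82²) ≤ 0.055, i.e. n ≥ 37.3/(0.055·4.82²) = 29.191.
The smallest integer n is 30.

30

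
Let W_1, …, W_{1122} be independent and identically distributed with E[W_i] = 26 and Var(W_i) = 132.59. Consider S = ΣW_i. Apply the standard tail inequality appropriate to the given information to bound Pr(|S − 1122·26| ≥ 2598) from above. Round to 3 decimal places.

With mean and variance of each term known, Chebyshev's inequality bounds the deviation of the sum (or sample mean).
Var(S) = n·Var(W_i) = 1122·132.59 = 148765.98.
Chebyshev: Pr(|S − 1122·26| ≥ 2598) ≤ Var(S)/2598² = 148765.98/6749604 = 0.0220.

0.022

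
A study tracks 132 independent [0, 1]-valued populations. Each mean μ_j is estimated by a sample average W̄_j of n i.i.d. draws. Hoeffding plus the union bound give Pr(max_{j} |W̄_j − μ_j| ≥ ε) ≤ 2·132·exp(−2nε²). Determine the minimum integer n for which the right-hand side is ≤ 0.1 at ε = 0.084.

Need 2·132·exp(−2nε²) ≤ 0.1, i.e. exp(−2nε²) ≤ 0.1/264.
So 2nε² ≥ ln(264/0.1) = 7.878534.
Hence n ≥ 7.878534/(2·0.084²) = 558.286.
The smallest integer n is 559.

559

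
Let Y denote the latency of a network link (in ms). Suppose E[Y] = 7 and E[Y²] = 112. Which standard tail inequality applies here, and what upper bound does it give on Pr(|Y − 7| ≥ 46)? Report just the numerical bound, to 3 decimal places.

0.030

The first two moments determine the variance, so Chebyshev's inequality is the sharpest standard bound available.
Var(Y) = E[Y²] − (E[Y])² = 112 − 49 = 63.
Chebyshev's inequality: Pr(|Y − μ| ≥ t) ≤ Var(Y)/t² = 63/2116 = 0.0298.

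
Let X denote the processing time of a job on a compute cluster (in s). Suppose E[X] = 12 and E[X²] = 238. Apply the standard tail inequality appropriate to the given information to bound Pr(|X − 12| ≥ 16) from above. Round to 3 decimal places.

0.367

The first two moments determine the variance, so Chebyshev's inequality is the sharpest standard bound available.
Var(X) = E[X²] − (E[X])² = 238 − 144 = 94.
Chebyshev's inequality: Pr(|X − μ| ≥ t) ≤ Var(X)/t² = 94/256 = 0.3672.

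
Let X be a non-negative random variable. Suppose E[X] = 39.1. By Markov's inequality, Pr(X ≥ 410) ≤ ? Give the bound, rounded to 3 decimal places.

Markov's inequality: for a non-negative random variable, Pr(X ≥ a) ≤ E[X]/a.
Here E[X] = 39.1 and a = 410, so the bound is 39.1/410 = 0.0954.

0.095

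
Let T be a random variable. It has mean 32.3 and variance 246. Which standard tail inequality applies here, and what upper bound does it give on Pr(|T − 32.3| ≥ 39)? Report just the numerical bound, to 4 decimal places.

Mean and variance are known, so Chebyshev's inequality applies.
Chebyshev: Pr(|T − μ| ≥ t) ≤ Var(T)/t².
Bound = 246 / 1521 = 0.1617.

0.1617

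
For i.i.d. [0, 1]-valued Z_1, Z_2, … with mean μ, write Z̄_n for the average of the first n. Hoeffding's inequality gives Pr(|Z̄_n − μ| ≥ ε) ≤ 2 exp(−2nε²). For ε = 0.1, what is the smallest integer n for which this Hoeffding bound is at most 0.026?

218

Require 2·exp(−2nε²) ≤ 0.026, i.e. 2nε² ≥ ln(2/0.026) = 4.342806.
So n ≥ 4.342806 / (2·0.1²) = 217.140.
The smallest integer n is 218.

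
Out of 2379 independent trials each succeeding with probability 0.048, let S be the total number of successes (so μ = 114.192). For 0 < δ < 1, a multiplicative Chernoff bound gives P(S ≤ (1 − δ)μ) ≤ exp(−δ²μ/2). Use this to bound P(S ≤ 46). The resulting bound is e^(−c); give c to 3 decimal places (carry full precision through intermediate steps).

Write 46 = (1 − δ)μ, so δ = 1 − 46/114.192 = 0.5971697…
Then the exponent is δ²μ/2 = (μ − 46)²/(2μ) = 20.361097.

20.361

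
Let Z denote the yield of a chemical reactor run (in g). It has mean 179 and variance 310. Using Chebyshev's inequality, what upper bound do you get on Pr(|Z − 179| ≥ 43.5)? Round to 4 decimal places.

0.1638

Chebyshev: Pr(|Z − μ| ≥ t) ≤ Var(Z)/t².
Bound = 310 / 1892.25 = 0.1638.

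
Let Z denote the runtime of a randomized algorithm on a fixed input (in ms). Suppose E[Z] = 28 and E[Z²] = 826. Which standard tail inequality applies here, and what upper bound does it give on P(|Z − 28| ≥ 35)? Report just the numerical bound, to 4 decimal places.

The first two moments determine the variance, so Chebyshev's inequality is the sharpest standard bound available.
Var(Z) = E[Z²] − (E[Z])² = 826 − 784 = 42.
Chebyshev's inequality: P(|Z − μ| ≥ t) ≤ Var(Z)/t² = 42/1225 = 0.0343.

0.0343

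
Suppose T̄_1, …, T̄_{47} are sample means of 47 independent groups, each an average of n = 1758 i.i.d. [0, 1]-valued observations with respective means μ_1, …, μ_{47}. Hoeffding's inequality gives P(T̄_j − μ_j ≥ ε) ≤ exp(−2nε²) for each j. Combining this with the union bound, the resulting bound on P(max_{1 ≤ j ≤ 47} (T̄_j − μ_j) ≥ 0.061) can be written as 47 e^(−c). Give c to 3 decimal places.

13.083

Union bound over the 47 events: P(max_{1 ≤ j ≤ 47} (T̄_j − μ_j) ≥ 0.061) ≤ 47·exp(−2nε²) = 47 exp(−2·1758·0.061²).
So c = 2·1758·0.061² = 13.0830.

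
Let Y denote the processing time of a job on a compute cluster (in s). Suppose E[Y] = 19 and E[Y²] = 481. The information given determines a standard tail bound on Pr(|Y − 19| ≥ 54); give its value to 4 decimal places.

The first two moments determine the variance, so Chebyshev's inequality is the sharpest standard bound available.
Var(Y) = E[Y²] − (E[Y])² = 481 − 361 = 120.
Chebyshev's inequality: Pr(|Y − μ| ≥ t) ≤ Var(Y)/t² = 120/2916 = 0.0412.

0.0412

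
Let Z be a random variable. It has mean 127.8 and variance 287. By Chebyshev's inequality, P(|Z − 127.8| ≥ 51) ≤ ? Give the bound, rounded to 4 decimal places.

0.1103

Chebyshev: P(|Z − μ| ≥ t) ≤ Var(Z)/t².
Bound = 287 / 2601 = 0.1103.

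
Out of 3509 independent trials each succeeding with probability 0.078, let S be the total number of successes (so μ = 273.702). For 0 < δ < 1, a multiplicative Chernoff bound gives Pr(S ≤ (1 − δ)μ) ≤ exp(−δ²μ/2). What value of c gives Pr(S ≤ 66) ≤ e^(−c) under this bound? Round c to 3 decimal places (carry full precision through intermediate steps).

Write 66 = (1 − δ)μ, so δ = 1 − 66/273.702 = 0.7588618…
Then the exponent is δ²μ/2 = (μ − 66)²/(2μ) = 78.808560.

78.809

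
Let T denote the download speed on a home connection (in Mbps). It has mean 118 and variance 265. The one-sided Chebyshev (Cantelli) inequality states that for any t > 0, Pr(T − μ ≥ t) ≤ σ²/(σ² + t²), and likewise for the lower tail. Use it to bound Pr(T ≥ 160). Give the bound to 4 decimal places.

0.1306

Here σ² = 265 and t = 42, so σ² + t² = 2029.
Cantelli's bound: 265/2029 = 0.1306.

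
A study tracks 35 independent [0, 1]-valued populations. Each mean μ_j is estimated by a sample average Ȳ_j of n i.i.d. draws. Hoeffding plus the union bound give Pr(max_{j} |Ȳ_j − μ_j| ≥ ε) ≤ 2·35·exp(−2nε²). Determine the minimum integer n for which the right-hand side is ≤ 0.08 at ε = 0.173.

114

Need 2·35·exp(−2nε²) ≤ 0.08, i.e. exp(−2nε²) ≤ 0.08/70.
So 2nε² ≥ ln(70/0.08) = 6.774224.
Hence n ≥ 6.774224/(2·0.173²) = 113.172.
The smallest integer n is 114.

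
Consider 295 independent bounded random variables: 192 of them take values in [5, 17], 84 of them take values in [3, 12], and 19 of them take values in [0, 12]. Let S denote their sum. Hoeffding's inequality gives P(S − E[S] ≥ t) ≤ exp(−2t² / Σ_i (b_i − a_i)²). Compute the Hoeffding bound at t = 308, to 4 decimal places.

0.0061

Σ(b_i − a_i)² = 192·12² + 84·9² + 19·12² = 37188.
Exponent = 2·308² / 37188 = 5.10186.
Bound = exp(−5.10186) = 0.00609.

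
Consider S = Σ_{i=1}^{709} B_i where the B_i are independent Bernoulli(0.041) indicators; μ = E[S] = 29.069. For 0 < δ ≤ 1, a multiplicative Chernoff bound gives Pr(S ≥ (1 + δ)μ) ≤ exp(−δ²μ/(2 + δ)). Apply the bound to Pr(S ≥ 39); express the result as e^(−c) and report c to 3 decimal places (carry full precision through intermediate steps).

1.449

Write 39 = (1 + δ)μ, so δ = 39/29.069 − 1 = 0.3416354…
Then the exponent is δ²μ/(2 + δ) = (39 − μ)² / (μ·(2 + δ)) = 1.448894.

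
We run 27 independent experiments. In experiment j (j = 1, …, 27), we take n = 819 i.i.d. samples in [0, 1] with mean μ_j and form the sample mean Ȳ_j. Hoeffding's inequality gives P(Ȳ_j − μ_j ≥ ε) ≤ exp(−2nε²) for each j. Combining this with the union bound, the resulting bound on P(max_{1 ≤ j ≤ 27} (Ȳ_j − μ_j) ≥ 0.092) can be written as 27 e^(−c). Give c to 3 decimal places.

13.864

Union bound over the 27 events: P(max_{1 ≤ j ≤ 27} (Ȳ_j − μ_j) ≥ 0.092) ≤ 27·exp(−2nε²) = 27 exp(−2·819·0.092²).
So c = 2·819·0.092² = 13.8640.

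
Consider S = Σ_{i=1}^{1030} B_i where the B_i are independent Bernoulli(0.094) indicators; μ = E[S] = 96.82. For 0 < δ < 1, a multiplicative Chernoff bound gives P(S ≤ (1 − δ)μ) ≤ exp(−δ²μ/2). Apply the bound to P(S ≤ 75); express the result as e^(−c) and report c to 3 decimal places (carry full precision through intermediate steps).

2.459

Write 75 = (1 − δ)μ, so δ = 1 − 75/96.82 = 0.2253667…
Then the exponent is δ²μ/2 = (μ − 75)²/(2μ) = 2.458750.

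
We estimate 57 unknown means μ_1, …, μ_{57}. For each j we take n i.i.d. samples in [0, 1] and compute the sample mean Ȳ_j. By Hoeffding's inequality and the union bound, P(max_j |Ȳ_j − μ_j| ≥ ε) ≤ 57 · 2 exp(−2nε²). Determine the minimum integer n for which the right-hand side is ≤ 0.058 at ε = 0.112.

Need 2·57·exp(−2nε²) ≤ 0.058, i.e. exp(−2nε²) ≤ 0.058/114.
So 2nε² ≥ ln(114/0.058) = 7.583511.
Hence n ≥ 7.583511/(2·0.112²) = 302.276.
The smallest integer n is 303.

303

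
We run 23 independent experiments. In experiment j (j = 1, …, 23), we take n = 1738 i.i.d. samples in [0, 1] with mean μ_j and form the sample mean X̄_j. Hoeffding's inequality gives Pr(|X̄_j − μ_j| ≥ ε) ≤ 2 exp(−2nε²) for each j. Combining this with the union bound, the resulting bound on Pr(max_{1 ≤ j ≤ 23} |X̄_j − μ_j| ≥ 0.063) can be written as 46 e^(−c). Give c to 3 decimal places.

Union bound over the 23 events: Pr(max_{1 ≤ j ≤ 23} |X̄_j − μ_j| ≥ 0.063) ≤ 23·2·exp(−2nε²) = 46 exp(−2·1738·0.063²).
So c = 2·1738·0.063² = 13.7962.

13.796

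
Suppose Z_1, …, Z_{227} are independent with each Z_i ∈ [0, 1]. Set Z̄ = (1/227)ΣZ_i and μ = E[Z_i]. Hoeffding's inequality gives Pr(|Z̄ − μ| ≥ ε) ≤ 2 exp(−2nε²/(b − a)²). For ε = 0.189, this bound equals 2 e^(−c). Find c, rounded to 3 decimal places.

16.217

c = 2nε²/(b − a)² = 2·227·0.189² / 1² = 16.2173.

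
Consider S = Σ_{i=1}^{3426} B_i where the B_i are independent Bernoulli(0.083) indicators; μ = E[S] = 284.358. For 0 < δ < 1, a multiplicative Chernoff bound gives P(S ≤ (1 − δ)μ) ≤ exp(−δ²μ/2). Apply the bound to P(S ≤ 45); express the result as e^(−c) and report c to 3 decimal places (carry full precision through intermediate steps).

100.740

Write 45 = (1 − δ)μ, so δ = 1 − 45/284.358 = 0.8417488…
Then the exponent is δ²μ/2 = (μ − 45)²/(2μ) = 100.739652.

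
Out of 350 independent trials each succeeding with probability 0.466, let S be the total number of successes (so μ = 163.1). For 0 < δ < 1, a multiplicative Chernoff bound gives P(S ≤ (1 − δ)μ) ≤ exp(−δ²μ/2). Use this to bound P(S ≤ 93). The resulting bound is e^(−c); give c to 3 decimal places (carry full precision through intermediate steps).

15.064

Write 93 = (1 − δ)μ, so δ = 1 − 93/163.1 = 0.4297977…
Then the exponent is δ²μ/2 = (μ − 93)²/(2μ) = 15.064408.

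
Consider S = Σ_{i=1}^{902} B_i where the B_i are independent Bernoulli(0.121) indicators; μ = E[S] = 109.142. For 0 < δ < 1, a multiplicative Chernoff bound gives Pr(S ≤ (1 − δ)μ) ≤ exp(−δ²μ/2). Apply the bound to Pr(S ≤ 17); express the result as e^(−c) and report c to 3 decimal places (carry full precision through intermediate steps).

Write 17 = (1 − δ)μ, so δ = 1 − 17/109.142 = 0.8442396…
Then the exponent is δ²μ/2 = (μ − 17)²/(2μ) = 38.894963.

38.895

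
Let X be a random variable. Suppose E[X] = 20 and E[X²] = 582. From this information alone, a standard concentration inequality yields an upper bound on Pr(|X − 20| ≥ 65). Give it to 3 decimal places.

0.043

The first two moments determine the variance, so Chebyshev's inequality is the sharpest standard bound available.
Var(X) = E[X²] − (E[X])² = 582 − 400 = 182.
Chebyshev's inequality: Pr(|X − μ| ≥ t) ≤ Var(X)/t² = 182/4225 = 0.0431.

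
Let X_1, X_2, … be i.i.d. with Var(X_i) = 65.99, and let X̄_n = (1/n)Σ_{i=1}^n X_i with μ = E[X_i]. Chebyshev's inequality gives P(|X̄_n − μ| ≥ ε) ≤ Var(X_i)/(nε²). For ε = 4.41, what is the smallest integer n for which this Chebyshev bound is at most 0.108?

32

Require 65.99/(n·4.41²) ≤ 0.108, i.e. n ≥ 65.99/(0.108·4.41²) = 31.418.
The smallest integer n is 32.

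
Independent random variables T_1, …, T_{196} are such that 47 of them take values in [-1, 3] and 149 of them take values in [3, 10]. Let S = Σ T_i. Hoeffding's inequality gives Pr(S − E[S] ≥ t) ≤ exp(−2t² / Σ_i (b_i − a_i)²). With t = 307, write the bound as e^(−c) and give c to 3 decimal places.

23.407

Σ(b_i − a_i)² = 47·4² + 149·7² = 8053.
c = 2t² / 8053 = 2·307² / 8053 = 23.4072.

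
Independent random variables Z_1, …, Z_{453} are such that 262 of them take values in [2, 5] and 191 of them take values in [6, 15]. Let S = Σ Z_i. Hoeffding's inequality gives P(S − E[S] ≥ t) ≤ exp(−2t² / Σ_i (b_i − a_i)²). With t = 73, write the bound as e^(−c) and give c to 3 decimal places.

0.598

Σ(b_i − a_i)² = 262·3² + 191·9² = 17829.
c = 2t² / 17829 = 2·73² / 17829 = 0.5978.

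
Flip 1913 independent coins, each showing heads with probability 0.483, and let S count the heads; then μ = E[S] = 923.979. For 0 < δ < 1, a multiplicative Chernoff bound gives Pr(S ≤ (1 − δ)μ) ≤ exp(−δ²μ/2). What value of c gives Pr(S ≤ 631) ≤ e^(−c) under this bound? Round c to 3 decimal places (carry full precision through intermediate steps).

46.449

Write 631 = (1 − δ)μ, so δ = 1 − 631/923.979 = 0.317084…
Then the exponent is δ²μ/2 = (μ − 631)²/(2μ) = 46.449483.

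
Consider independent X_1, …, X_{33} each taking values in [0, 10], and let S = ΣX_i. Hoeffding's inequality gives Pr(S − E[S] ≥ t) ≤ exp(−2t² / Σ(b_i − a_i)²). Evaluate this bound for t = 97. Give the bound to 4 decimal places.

Σ(b_i − a_i)² = 33·(10)² = 3300.
Exponent = 2·97²/3300 = 5.7024.
Bound = exp(−5.7024) = 0.00334.

0.0033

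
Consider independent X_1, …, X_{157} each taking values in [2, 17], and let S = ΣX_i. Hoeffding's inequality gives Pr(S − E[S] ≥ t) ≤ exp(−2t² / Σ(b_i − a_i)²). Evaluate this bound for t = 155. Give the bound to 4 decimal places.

0.2566

Σ(b_i − a_i)² = 157·(15)² = 35325.
Exponent = 2·155²/35325 = 1.3602.
Bound = exp(−1.3602) = 0.25660.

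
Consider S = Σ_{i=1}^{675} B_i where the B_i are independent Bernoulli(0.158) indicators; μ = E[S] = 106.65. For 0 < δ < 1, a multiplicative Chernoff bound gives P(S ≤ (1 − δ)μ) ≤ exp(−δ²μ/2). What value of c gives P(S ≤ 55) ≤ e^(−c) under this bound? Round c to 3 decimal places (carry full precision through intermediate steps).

12.507

Write 55 = (1 − δ)μ, so δ = 1 − 55/106.65 = 0.4842944…
Then the exponent is δ²μ/2 = (μ − 55)²/(2μ) = 12.506903.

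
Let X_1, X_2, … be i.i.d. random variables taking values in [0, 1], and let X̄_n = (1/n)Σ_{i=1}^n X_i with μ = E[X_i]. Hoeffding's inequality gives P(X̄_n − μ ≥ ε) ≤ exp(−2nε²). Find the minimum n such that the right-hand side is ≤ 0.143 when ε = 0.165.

Require exp(−2nε²) ≤ 0.143, i.e. 2nε² ≥ ln(1/0.143) = 1.944911.
So n ≥ 1.944911 / (2·0.165²) = 35.719.
The smallest integer n is 36.

36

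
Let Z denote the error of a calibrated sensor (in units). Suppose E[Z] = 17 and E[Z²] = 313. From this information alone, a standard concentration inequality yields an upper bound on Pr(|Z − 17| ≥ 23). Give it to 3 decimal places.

0.045

The first two moments determine the variance, so Chebyshev's inequality is the sharpest standard bound available.
Var(Z) = E[Z²] − (E[Z])² = 313 − 289 = 24.
Chebyshev's inequality: Pr(|Z − μ| ≥ t) ≤ Var(Z)/t² = 24/529 = 0.0454.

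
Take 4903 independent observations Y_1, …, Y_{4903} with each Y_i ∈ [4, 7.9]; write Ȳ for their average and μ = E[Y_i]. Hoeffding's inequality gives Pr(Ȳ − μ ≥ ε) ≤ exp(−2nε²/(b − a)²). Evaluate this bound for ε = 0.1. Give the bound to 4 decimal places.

0.0016

Exponent: 2nε²/(b − a)² = 2·4903·0.1² / 3.9² = 6.44707.
Bound = exp(−6.44707) = 0.00159.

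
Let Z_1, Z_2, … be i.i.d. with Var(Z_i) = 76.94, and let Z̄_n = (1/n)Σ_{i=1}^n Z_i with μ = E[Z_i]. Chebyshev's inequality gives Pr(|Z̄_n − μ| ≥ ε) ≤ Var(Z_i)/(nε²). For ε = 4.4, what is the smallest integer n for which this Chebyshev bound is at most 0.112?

36

Require 76.94/(n·4.4²) ≤ 0.112, i.e. n ≥ 76.94/(0.112·4.4²) = 35.484.
The smallest integer n is 36.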